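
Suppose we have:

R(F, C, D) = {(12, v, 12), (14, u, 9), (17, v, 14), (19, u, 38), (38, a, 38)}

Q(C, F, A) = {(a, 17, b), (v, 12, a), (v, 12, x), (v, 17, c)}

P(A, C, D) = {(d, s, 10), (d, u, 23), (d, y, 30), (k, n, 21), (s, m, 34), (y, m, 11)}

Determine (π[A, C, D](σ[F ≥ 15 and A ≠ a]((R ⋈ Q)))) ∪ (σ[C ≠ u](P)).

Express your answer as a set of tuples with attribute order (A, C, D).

{(c, v, 14), (d, s, 10), (d, y, 30), (k, n, 21), (s, m, 34), (y, m, 11)}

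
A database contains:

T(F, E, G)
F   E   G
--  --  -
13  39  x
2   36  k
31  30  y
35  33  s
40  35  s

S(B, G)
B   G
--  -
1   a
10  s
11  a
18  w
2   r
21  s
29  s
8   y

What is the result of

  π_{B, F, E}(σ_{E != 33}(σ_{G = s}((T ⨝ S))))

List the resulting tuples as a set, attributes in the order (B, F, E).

{(10, 40, 35), (21, 40, 35), (29, 40, 35)}

Joining T and S on G yields {(31, 30, y, 8), (35, 33, s, 10), (35, 33, s, 21), (35, 33, s, 29), (40, 35, s, 10), (40, 35, s, 21), (40, 35, s, 29)}.
Selection G = s: {(35, 33, s, 10), (35, 33, s, 21), (35, 33, s, 29), (40, 35, s, 10), (40, 35, s, 21), (40, 35, s, 29)}
Selection E != 33: {(40, 35, s, 10), (40, 35, s, 21), (40, 35, s, 29)}
π[B, F, E]: project onto (B, F, E) → {(10, 40, 35), (21, 40, 35), (29, 40, 35)}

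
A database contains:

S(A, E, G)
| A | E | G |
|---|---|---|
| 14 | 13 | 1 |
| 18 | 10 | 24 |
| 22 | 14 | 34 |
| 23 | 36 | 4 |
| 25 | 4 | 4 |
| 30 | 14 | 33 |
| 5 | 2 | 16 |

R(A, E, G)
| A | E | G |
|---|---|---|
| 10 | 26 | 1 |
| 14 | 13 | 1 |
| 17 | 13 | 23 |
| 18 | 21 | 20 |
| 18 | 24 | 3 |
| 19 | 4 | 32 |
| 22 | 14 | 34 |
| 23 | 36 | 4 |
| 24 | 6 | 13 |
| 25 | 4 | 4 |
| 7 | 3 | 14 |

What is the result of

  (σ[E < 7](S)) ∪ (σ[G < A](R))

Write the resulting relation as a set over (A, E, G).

{(10, 26, 1), (14, 13, 1), (18, 24, 3), (23, 36, 4), (24, 6, 13), (25, 4, 4), (5, 2, 16)}

σ[E < 7]: keep tuples satisfying E < 7 → {(25, 4, 4), (5, 2, 16)}
σ[G < A]: keep tuples satisfying G < A → {(10, 26, 1), (14, 13, 1), (18, 24, 3), (23, 36, 4), (24, 6, 13), (25, 4, 4)}
Taking the union: {(10, 26, 1), (14, 13, 1), (18, 24, 3), (23, 36, 4), (24, 6, 13), (25, 4, 4), (5, 2, 16)}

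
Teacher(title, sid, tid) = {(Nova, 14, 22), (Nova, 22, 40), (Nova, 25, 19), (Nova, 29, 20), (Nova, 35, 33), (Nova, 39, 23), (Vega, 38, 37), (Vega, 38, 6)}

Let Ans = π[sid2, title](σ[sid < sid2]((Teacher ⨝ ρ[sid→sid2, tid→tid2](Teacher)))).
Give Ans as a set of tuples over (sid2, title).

{(22, Nova), (25, Nova), (29, Nova), (35, Nova), (39, Nova)}

ρ[sid→sid2, tid→tid2]: schema becomes (title, sid2, tid2); tuples unchanged.
Natural join on title: {(Nova, 14, 22, 14, 22), (Nova, 14, 22, 22, 40), (Nova, 14, 22, 25, 19), (Nova, 14, 22, 29, 20), (Nova, 14, 22, 35, 33), (Nova, 14, 22, 39, 23), (Nova, 22, 40, 14, 22), (Nova, 22, 40, 22, 40), (Nova, 22, 40, 25, 19), (Nova, 22, 40, 29, 20), (Nova, 22, 40, 35, 33), (Nova, 22, 40, 39, 23), (Nova, 25, 19, 14, 22), (Nova, 25, 19, 22, 40), (Nova, 25, 19, 25, 19), (Nova, 25, 19, 29, 20), (Nova, 25, 19, 35, 33), (Nova, 25, 19, 39, 23), (Nova, 29, 20, 14, 22), (Nova, 29, 20, 22, 40), (Nova, 29, 20, 25, 19), (Nova, 29, 20, 29, 20), (Nova, 29, 20, 35, 33), (Nova, 29, 20, 39, 23), (Nova, 35, 33, 14, 22), (Nova, 35, 33, 22, 40), (Nova, 35, 33, 25, 19), (Nova, 35, 33, 29, 20), (Nova, 35, 33, 35, 33), (Nova, 35, 33, 39, 23), (Nova, 39, 23, 14, 22), (Nova, 39, 23, 22, 40), (Nova, 39, 23, 25, 19), (Nova, 39, 23, 29, 20), (Nova, 39, 23, 35, 33), (Nova, 39, 23, 39, 23), (Vega, 38, 37, 38, 37), (Vega, 38, 37, 38, 6), (Vega, 38, 6, 38, 37), (Vega, 38, 6, 38, 6)}
Apply σ_{sid < sid2}; surviving tuples: {(Nova, 14, 22, 22, 40), (Nova, 14, 22, 25, 19), (Nova, 14, 22, 29, 20), (Nova, 14, 22, 35, 33), (Nova, 14, 22, 39, 23), (Nova, 22, 40, 25, 19), (Nova, 22, 40, 29, 20), (Nova, 22, 40, 35, 33), (Nova, 22, 40, 39, 23), (Nova, 25, 19, 29, 20), (Nova, 25, 19, 35, 33), (Nova, 25, 19, 39, 23), (Nova, 29, 20, 35, 33), (Nova, 29, 20, 39, 23), (Nova, 35, 33, 39, 23)}
Projecting to sid2, title (10 duplicate(s) eliminated): {(22, Nova), (25, Nova), (29, Nova), (35, Nova), (39, Nova)}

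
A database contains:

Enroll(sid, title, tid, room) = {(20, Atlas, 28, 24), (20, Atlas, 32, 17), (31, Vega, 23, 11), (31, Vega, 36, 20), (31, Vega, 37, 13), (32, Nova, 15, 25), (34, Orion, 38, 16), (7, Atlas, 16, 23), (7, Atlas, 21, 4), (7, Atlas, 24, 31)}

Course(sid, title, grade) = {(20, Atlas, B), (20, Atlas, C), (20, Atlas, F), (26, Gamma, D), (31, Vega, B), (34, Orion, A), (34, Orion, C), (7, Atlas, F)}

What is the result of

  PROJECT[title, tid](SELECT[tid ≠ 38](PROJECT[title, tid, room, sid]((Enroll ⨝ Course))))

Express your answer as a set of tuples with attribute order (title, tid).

{(Atlas, 16), (Atlas, 21), (Atlas, 24), (Atlas, 28), (Atlas, 32), (Vega, 23), (Vega, 36), (Vega, 37)}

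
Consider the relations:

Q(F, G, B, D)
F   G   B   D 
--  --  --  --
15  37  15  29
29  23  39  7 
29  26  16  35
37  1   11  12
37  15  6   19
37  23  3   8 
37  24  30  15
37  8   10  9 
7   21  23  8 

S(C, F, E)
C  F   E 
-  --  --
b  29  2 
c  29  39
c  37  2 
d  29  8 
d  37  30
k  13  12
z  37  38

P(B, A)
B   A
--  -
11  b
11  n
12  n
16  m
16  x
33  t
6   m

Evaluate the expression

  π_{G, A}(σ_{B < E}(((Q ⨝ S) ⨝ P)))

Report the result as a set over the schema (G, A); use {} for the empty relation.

{(1, b), (1, n), (15, m), (26, m), (26, x)}

Joining Q and S on F yields {(29, 23, 39, 7, b, 2), (29, 23, 39, 7, c, 39), (29, 23, 39, 7, d, 8), (29, 26, 16, 35, b, 2), (29, 26, 16, 35, c, 39), (29, 26, 16, 35, d, 8), (37, 1, 11, 12, c, 2), (37, 1, 11, 12, d, 30), (37, 1, 11, 12, z, 38), (37, 15, 6, 19, c, 2), (37, 15, 6, 19, d, 30), (37, 15, 6, 19, z, 38), (37, 23, 3, 8, c, 2), (37, 23, 3, 8, d, 30), (37, 23, 3, 8, z, 38), (37, 24, 30, 15, c, 2), (37, 24, 30, 15, d, 30), (37, 24, 30, 15, z, 38), (37, 8, 10, 9, c, 2), (37, 8, 10, 9, d, 30), (37, 8, 10, 9, z, 38)}.
Joining (Q ⨝ S) and P on B yields {(29, 26, 16, 35, b, 2, m), (29, 26, 16, 35, b, 2, x), (29, 26, 16, 35, c, 39, m), (29, 26, 16, 35, c, 39, x), (29, 26, 16, 35, d, 8, m), (29, 26, 16, 35, d, 8, x), (37, 1, 11, 12, c, 2, b), (37, 1, 11, 12, c, 2, n), (37, 1, 11, 12, d, 30, b), (37, 1, 11, 12, d, 30, n), (37, 1, 11, 12, z, 38, b), (37, 1, 11, 12, z, 38, n), (37, 15, 6, 19, c, 2, m), (37, 15, 6, 19, d, 30, m), (37, 15, 6, 19, z, 38, m)}.
Apply σ_{B < E}; surviving tuples: {(29, 26, 16, 35, c, 39, m), (29, 26, 16, 35, c, 39, x), (37, 1, 11, 12, d, 30, b), (37, 1, 11, 12, d, 30, n), (37, 1, 11, 12, z, 38, b), (37, 1, 11, 12, z, 38, n), (37, 15, 6, 19, d, 30, m), (37, 15, 6, 19, z, 38, m)}
Projecting to G, A (3 duplicate(s) eliminated): {(1, b), (1, n), (15, m), (26, m), (26, x)}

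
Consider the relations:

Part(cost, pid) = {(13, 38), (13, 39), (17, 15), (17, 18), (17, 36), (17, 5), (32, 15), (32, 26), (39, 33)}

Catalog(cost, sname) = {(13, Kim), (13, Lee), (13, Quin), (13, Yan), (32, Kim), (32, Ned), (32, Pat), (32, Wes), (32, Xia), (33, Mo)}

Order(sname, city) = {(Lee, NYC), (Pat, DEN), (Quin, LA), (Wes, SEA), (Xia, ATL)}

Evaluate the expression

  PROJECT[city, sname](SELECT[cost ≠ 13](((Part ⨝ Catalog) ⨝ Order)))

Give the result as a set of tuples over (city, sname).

Natural join on cost: {(13, 38, Kim), (13, 38, Lee), (13, 38, Quin), (13, 38, Yan), (13, 39, Kim), (13, 39, Lee), (13, 39, Quin), (13, 39, Yan), (32, 15, Kim), (32, 15, Ned), (32, 15, Pat), (32, 15, Wes), (32, 15, Xia), (32, 26, Kim), (32, 26, Ned), (32, 26, Pat), (32, 26, Wes), (32, 26, Xia)}
Natural join on sname: {(13, 38, Lee, NYC), (13, 38, Quin, LA), (13, 39, Lee, NYC), (13, 39, Quin, LA), (32, 15, Pat, DEN), (32, 15, Wes, SEA), (32, 15, Xia, ATL), (32, 26, Pat, DEN), (32, 26, Wes, SEA), (32, 26, Xia, ATL)}
σ[cost ≠ 13]: keep tuples satisfying cost ≠ 13 → {(32, 15, Pat, DEN), (32, 15, Wes, SEA), (32, 15, Xia, ATL), (32, 26, Pat, DEN), (32, 26, Wes, SEA), (32, 26, Xia, ATL)}
π_{city, sname} gives {(ATL, Xia), (DEN, Pat), (SEA, Wes)} (3 duplicate(s) eliminated).

{(ATL, Xia), (DEN, Pat), (SEA, Wes)}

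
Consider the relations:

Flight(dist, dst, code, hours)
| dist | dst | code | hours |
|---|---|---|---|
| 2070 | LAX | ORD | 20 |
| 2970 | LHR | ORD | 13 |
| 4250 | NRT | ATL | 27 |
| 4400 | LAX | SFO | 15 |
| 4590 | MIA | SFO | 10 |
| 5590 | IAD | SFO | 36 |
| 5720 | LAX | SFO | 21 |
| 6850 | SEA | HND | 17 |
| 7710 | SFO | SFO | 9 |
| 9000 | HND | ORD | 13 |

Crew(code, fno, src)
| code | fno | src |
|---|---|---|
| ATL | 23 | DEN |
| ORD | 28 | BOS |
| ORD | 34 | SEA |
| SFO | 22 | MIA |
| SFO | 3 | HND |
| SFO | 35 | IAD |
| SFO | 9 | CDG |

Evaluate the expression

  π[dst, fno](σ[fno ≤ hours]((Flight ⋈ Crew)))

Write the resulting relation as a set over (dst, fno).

{(IAD, 22), (IAD, 3), (IAD, 35), (IAD, 9), (LAX, 3), (LAX, 9), (MIA, 3), (MIA, 9), (NRT, 23), (SFO, 3), (SFO, 9)}

Joining Flight and Crew on code yields {(2070, LAX, ORD, 20, 28, BOS), (2070, LAX, ORD, 20, 34, SEA), (2970, LHR, ORD, 13, 28, BOS), (2970, LHR, ORD, 13, 34, SEA), (4250, NRT, ATL, 27, 23, DEN), (4400, LAX, SFO, 15, 22, MIA), (4400, LAX, SFO, 15, 3, HND), (4400, LAX, SFO, 15, 35, IAD), (4400, LAX, SFO, 15, 9, CDG), (4590, MIA, SFO, 10, 22, MIA), (4590, MIA, SFO, 10, 3, HND), (4590, MIA, SFO, 10, 35, IAD), (4590, MIA, SFO, 10, 9, CDG), (5590, IAD, SFO, 36, 22, MIA), (5590, IAD, SFO, 36, 3, HND), (5590, IAD, SFO, 36, 35, IAD), (5590, IAD, SFO, 36, 9, CDG), (5720, LAX, SFO, 21, 22, MIA), (5720, LAX, SFO, 21, 3, HND), (5720, LAX, SFO, 21, 35, IAD), (5720, LAX, SFO, 21, 9, CDG), (7710, SFO, SFO, 9, 22, MIA), (7710, SFO, SFO, 9, 3, HND), (7710, SFO, SFO, 9, 35, IAD), (7710, SFO, SFO, 9, 9, CDG), (9000, HND, ORD, 13, 28, BOS), (9000, HND, ORD, 13, 34, SEA)}.
Filtering on fno ≤ hours leaves {(4250, NRT, ATL, 27, 23, DEN), (4400, LAX, SFO, 15, 3, HND), (4400, LAX, SFO, 15, 9, CDG), (4590, MIA, SFO, 10, 3, HND), (4590, MIA, SFO, 10, 9, CDG), (5590, IAD, SFO, 36, 22, MIA), (5590, IAD, SFO, 36, 3, HND), (5590, IAD, SFO, 36, 35, IAD), (5590, IAD, SFO, 36, 9, CDG), (5720, LAX, SFO, 21, 3, HND), (5720, LAX, SFO, 21, 9, CDG), (7710, SFO, SFO, 9, 3, HND), (7710, SFO, SFO, 9, 9, CDG)}.
Projecting to dst, fno (2 duplicate(s) eliminated): {(IAD, 22), (IAD, 3), (IAD, 35), (IAD, 9), (LAX, 3), (LAX, 9), (MIA, 3), (MIA, 9), (NRT, 23), (SFO, 3), (SFO, 9)}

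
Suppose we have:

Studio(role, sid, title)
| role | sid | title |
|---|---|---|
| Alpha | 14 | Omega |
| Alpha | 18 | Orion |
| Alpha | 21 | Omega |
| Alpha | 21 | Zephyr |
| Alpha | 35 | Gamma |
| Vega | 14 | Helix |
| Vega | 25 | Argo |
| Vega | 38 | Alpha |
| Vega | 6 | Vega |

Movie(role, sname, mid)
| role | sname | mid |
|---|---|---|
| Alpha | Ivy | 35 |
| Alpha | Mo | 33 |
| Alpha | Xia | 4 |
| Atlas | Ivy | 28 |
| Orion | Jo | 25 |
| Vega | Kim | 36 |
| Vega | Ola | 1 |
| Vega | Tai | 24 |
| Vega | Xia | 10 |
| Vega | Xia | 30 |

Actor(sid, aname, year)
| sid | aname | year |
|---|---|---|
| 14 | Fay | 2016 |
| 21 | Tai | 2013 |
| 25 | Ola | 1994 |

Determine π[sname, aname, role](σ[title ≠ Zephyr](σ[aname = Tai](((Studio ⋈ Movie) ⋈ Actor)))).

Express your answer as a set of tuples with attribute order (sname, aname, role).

Studio ⋈ Movie (natural join on role): {(Alpha, 14, Omega, Ivy, 35), (Alpha, 14, Omega, Mo, 33), (Alpha, 14, Omega, Xia, 4), (Alpha, 18, Orion, Ivy, 35), (Alpha, 18, Orion, Mo, 33), (Alpha, 18, Orion, Xia, 4), (Alpha, 21, Omega, Ivy, 35), (Alpha, 21, Omega, Mo, 33), (Alpha, 21, Omega, Xia, 4), (Alpha, 21, Zephyr, Ivy, 35), (Alpha, 21, Zephyr, Mo, 33), (Alpha, 21, Zephyr, Xia, 4), (Alpha, 35, Gamma, Ivy, 35), (Alpha, 35, Gamma, Mo, 33), (Alpha, 35, Gamma, Xia, 4), (Vega, 14, Helix, Kim, 36), (Vega, 14, Helix, Ola, 1), (Vega, 14, Helix, Tai, 24), (Vega, 14, Helix, Xia, 10), (Vega, 14, Helix, Xia, 30), (Vega, 25, Argo, Kim, 36), (Vega, 25, Argo, Ola, 1), (Vega, 25, Argo, Tai, 24), (Vega, 25, Argo, Xia, 10), (Vega, 25, Argo, Xia, 30), (Vega, 38, Alpha, Kim, 36), (Vega, 38, Alpha, Ola, 1), (Vega, 38, Alpha, Tai, 24), (Vega, 38, Alpha, Xia, 10), (Vega, 38, Alpha, Xia, 30), (Vega, 6, Vega, Kim, 36), (Vega, 6, Vega, Ola, 1), (Vega, 6, Vega, Tai, 24), (Vega, 6, Vega, Xia, 10), (Vega, 6, Vega, Xia, 30)}
(Studio ⋈ Movie) ⋈ Actor (natural join on sid): {(Alpha, 14, Omega, Ivy, 35, Fay, 2016), (Alpha, 14, Omega, Mo, 33, Fay, 2016), (Alpha, 14, Omega, Xia, 4, Fay, 2016), (Alpha, 21, Omega, Ivy, 35, Tai, 2013), (Alpha, 21, Omega, Mo, 33, Tai, 2013), (Alpha, 21, Omega, Xia, 4, Tai, 2013), (Alpha, 21, Zephyr, Ivy, 35, Tai, 2013), (Alpha, 21, Zephyr, Mo, 33, Tai, 2013), (Alpha, 21, Zephyr, Xia, 4, Tai, 2013), (Vega, 14, Helix, Kim, 36, Fay, 2016), (Vega, 14, Helix, Ola, 1, Fay, 2016), (Vega, 14, Helix, Tai, 24, Fay, 2016), (Vega, 14, Helix, Xia, 10, Fay, 2016), (Vega, 14, Helix, Xia, 30, Fay, 2016), (Vega, 25, Argo, Kim, 36, Ola, 1994), (Vega, 25, Argo, Ola, 1, Ola, 1994), (Vega, 25, Argo, Tai, 24, Ola, 1994), (Vega, 25, Argo, Xia, 10, Ola, 1994), (Vega, 25, Argo, Xia, 30, Ola, 1994)}
Apply σ_{aname = Tai}; surviving tuples: {(Alpha, 21, Omega, Ivy, 35, Tai, 2013), (Alpha, 21, Omega, Mo, 33, Tai, 2013), (Alpha, 21, Omega, Xia, 4, Tai, 2013), (Alpha, 21, Zephyr, Ivy, 35, Tai, 2013), (Alpha, 21, Zephyr, Mo, 33, Tai, 2013), (Alpha, 21, Zephyr, Xia, 4, Tai, 2013)}
Apply σ_{title ≠ Zephyr}; surviving tuples: {(Alpha, 21, Omega, Ivy, 35, Tai, 2013), (Alpha, 21, Omega, Mo, 33, Tai, 2013), (Alpha, 21, Omega, Xia, 4, Tai, 2013)}
Keep only column(s) sname, aname, role: {(Ivy, Tai, Alpha), (Mo, Tai, Alpha), (Xia, Tai, Alpha)}

{(Ivy, Tai, Alpha), (Mo, Tai, Alpha), (Xia, Tai, Alpha)}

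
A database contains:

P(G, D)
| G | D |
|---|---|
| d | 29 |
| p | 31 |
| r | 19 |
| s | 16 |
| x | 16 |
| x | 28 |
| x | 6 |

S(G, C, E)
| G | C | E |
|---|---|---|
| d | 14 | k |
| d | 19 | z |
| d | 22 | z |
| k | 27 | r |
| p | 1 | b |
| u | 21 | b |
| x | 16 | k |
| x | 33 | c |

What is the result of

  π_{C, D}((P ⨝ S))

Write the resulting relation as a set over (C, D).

{(1, 31), (14, 29), (16, 16), (16, 28), (16, 6), (19, 29), (22, 29), (33, 16), (33, 28), (33, 6)}

Joining P and S on G yields {(d, 29, 14, k), (d, 29, 19, z), (d, 29, 22, z), (p, 31, 1, b), (x, 16, 16, k), (x, 16, 33, c), (x, 28, 16, k), (x, 28, 33, c), (x, 6, 16, k), (x, 6, 33, c)}.
Keep only column(s) C, D: {(1, 31), (14, 29), (16, 16), (16, 28), (16, 6), (19, 29), (22, 29), (33, 16), (33, 28), (33, 6)}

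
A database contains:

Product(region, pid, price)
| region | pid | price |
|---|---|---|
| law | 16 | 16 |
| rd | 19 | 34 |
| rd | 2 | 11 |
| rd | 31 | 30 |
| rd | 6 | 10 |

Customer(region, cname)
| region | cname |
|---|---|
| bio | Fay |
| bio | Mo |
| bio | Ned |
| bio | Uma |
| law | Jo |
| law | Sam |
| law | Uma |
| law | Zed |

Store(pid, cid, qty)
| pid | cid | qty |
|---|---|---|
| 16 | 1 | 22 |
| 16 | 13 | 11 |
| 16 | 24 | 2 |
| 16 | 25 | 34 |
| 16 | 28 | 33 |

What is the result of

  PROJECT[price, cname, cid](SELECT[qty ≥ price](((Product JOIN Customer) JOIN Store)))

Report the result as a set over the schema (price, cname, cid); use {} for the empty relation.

{(16, Jo, 1), (16, Jo, 25), (16, Jo, 28), (16, Sam, 1), (16, Sam, 25), (16, Sam, 28), (16, Uma, 1), (16, Uma, 25), (16, Uma, 28), (16, Zed, 1), (16, Zed, 25), (16, Zed, 28)}

Joining Product and Customer on region yields {(law, 16, 16, Jo), (law, 16, 16, Sam), (law, 16, 16, Uma), (law, 16, 16, Zed)}.
Joining (Product JOIN Customer) and Store on pid yields {(law, 16, 16, Jo, 1, 22), (law, 16, 16, Jo, 13, 11), (law, 16, 16, Jo, 24, 2), (law, 16, 16, Jo, 25, 34), (law, 16, 16, Jo, 28, 33), (law, 16, 16, Sam, 1, 22), (law, 16, 16, Sam, 13, 11), (law, 16, 16, Sam, 24, 2), (law, 16, 16, Sam, 25, 34), (law, 16, 16, Sam, 28, 33), (law, 16, 16, Uma, 1, 22), (law, 16, 16, Uma, 13, 11), (law, 16, 16, Uma, 24, 2), (law, 16, 16, Uma, 25, 34), (law, 16, 16, Uma, 28, 33), (law, 16, 16, Zed, 1, 22), (law, 16, 16, Zed, 13, 11), (law, 16, 16, Zed, 24, 2), (law, 16, 16, Zed, 25, 34), (law, 16, 16, Zed, 28, 33)}.
Selection qty ≥ price: {(law, 16, 16, Jo, 1, 22), (law, 16, 16, Jo, 25, 34), (law, 16, 16, Jo, 28, 33), (law, 16, 16, Sam, 1, 22), (law, 16, 16, Sam, 25, 34), (law, 16, 16, Sam, 28, 33), (law, 16, 16, Uma, 1, 22), (law, 16, 16, Uma, 25, 34), (law, 16, 16, Uma, 28, 33), (law, 16, 16, Zed, 1, 22), (law, 16, 16, Zed, 25, 34), (law, 16, 16, Zed, 28, 33)}
π_{price, cname, cid} gives {(16, Jo, 1), (16, Jo, 25), (16, Jo, 28), (16, Sam, 1), (16, Sam, 25), (16, Sam, 28), (16, Uma, 1), (16, Uma, 25), (16, Uma, 28), (16, Zed, 1), (16, Zed, 25), (16, Zed, 28)}.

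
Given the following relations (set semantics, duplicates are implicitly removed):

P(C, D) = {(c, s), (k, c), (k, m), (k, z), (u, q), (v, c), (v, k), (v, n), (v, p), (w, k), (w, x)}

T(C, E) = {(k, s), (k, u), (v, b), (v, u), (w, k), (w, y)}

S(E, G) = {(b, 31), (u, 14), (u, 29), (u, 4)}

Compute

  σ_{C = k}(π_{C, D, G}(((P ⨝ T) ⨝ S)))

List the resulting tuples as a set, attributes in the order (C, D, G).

{(k, c, 14), (k, c, 29), (k, c, 4), (k, m, 14), (k, m, 29), (k, m, 4), (k, z, 14), (k, z, 29), (k, z, 4)}

Natural join on C: {(k, c, s), (k, c, u), (k, m, s), (k, m, u), (k, z, s), (k, z, u), (v, c, b), (v, c, u), (v, k, b), (v, k, u), (v, n, b), (v, n, u), (v, p, b), (v, p, u), (w, k, k), (w, k, y), (w, x, k), (w, x, y)}
Natural join on E: {(k, c, u, 14), (k, c, u, 29), (k, c, u, 4), (k, m, u, 14), (k, m, u, 29), (k, m, u, 4), (k, z, u, 14), (k, z, u, 29), (k, z, u, 4), (v, c, b, 31), (v, c, u, 14), (v, c, u, 29), (v, c, u, 4), (v, k, b, 31), (v, k, u, 14), (v, k, u, 29), (v, k, u, 4), (v, n, b, 31), (v, n, u, 14), (v, n, u, 29), (v, n, u, 4), (v, p, b, 31), (v, p, u, 14), (v, p, u, 29), (v, p, u, 4)}
π[C, D, G]: project onto (C, D, G) → {(k, c, 14), (k, c, 29), (k, c, 4), (k, m, 14), (k, m, 29), (k, m, 4), (k, z, 14), (k, z, 29), (k, z, 4), (v, c, 14), (v, c, 29), (v, c, 31), (v, c, 4), (v, k, 14), (v, k, 29), (v, k, 31), (v, k, 4), (v, n, 14), (v, n, 29), (v, n, 31), (v, n, 4), (v, p, 14), (v, p, 29), (v, p, 31), (v, p, 4)}
Filtering on C = k leaves {(k, c, 14), (k, c, 29), (k, c, 4), (k, m, 14), (k, m, 29), (k, m, 4), (k, z, 14), (k, z, 29), (k, z, 4)}.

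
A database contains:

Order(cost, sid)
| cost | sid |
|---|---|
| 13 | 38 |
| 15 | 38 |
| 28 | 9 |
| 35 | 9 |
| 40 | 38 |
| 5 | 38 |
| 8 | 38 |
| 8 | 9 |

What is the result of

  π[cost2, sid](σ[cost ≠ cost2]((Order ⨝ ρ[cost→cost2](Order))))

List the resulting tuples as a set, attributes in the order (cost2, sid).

{(13, 38), (15, 38), (28, 9), (35, 9), (40, 38), (5, 38), (8, 38), (8, 9)}

ρ[cost→cost2]: schema becomes (cost2, sid); tuples unchanged.
Joining Order and ρ[cost→cost2](Order) on sid yields {(13, 38, 13), (13, 38, 15), (13, 38, 40), (13, 38, 5), (13, 38, 8), (15, 38, 13), (15, 38, 15), (15, 38, 40), (15, 38, 5), (15, 38, 8), (28, 9, 28), (28, 9, 35), (28, 9, 8), (35, 9, 28), (35, 9, 35), (35, 9, 8), (40, 38, 13), (40, 38, 15), (40, 38, 40), (40, 38, 5), (40, 38, 8), (5, 38, 13), (5, 38, 15), (5, 38, 40), (5, 38, 5), (5, 38, 8), (8, 38, 13), (8, 38, 15), (8, 38, 40), (8, 38, 5), (8, 38, 8), (8, 9, 28), (8, 9, 35), (8, 9, 8)}.
Selection cost ≠ cost2: {(13, 38, 15), (13, 38, 40), (13, 38, 5), (13, 38, 8), (15, 38, 13), (15, 38, 40), (15, 38, 5), (15, 38, 8), (28, 9, 35), (28, 9, 8), (35, 9, 28), (35, 9, 8), (40, 38, 13), (40, 38, 15), (40, 38, 5), (40, 38, 8), (5, 38, 13), (5, 38, 15), (5, 38, 40), (5, 38, 8), (8, 38, 13), (8, 38, 15), (8, 38, 40), (8, 38, 5), (8, 9, 28), (8, 9, 35)}
Keep only column(s) cost2, sid (18 duplicate(s) eliminated): {(13, 38), (15, 38), (28, 9), (35, 9), (40, 38), (5, 38), (8, 38), (8, 9)}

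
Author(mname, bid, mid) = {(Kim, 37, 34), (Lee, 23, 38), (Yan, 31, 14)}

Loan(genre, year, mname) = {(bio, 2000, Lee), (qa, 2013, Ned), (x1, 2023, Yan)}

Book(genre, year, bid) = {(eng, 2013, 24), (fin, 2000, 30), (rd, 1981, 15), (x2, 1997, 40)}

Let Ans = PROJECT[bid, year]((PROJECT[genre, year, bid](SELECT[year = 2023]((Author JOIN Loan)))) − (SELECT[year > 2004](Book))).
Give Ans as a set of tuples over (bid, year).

Joining Author and Loan on mname yields {(Lee, 23, 38, bio, 2000), (Yan, 31, 14, x1, 2023)}.
σ[year = 2023]: keep tuples satisfying year = 2023 → {(Yan, 31, 14, x1, 2023)}
π_{genre, year, bid} gives {(x1, 2023, 31)}.
σ[year > 2004]: keep tuples satisfying year > 2004 → {(eng, 2013, 24)}
Set difference of the two operands is {(x1, 2023, 31)}.
π_{bid, year} gives {(31, 2023)}.

{(31, 2023)}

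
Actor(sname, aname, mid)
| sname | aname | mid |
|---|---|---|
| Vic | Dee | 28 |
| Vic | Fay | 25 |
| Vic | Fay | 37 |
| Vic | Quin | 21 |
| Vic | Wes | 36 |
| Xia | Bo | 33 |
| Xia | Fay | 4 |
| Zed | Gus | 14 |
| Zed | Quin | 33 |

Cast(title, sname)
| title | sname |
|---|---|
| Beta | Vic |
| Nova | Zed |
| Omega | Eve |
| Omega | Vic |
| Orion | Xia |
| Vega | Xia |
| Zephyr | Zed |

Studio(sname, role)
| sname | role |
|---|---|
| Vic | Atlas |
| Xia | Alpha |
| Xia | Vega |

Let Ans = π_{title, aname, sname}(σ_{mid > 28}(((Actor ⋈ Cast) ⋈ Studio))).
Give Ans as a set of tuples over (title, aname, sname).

Actor ⋈ Cast (natural join on sname): {(Vic, Dee, 28, Beta), (Vic, Dee, 28, Omega), (Vic, Fay, 25, Beta), (Vic, Fay, 25, Omega), (Vic, Fay, 37, Beta), (Vic, Fay, 37, Omega), (Vic, Quin, 21, Beta), (Vic, Quin, 21, Omega), (Vic, Wes, 36, Beta), (Vic, Wes, 36, Omega), (Xia, Bo, 33, Orion), (Xia, Bo, 33, Vega), (Xia, Fay, 4, Orion), (Xia, Fay, 4, Vega), (Zed, Gus, 14, Nova), (Zed, Gus, 14, Zephyr), (Zed, Quin, 33, Nova), (Zed, Quin, 33, Zephyr)}
(Actor ⋈ Cast) ⋈ Studio (natural join on sname): {(Vic, Dee, 28, Beta, Atlas), (Vic, Dee, 28, Omega, Atlas), (Vic, Fay, 25, Beta, Atlas), (Vic, Fay, 25, Omega, Atlas), (Vic, Fay, 37, Beta, Atlas), (Vic, Fay, 37, Omega, Atlas), (Vic, Quin, 21, Beta, Atlas), (Vic, Quin, 21, Omega, Atlas), (Vic, Wes, 36, Beta, Atlas), (Vic, Wes, 36, Omega, Atlas), (Xia, Bo, 33, Orion, Alpha), (Xia, Bo, 33, Orion, Vega), (Xia, Bo, 33, Vega, Alpha), (Xia, Bo, 33, Vega, Vega), (Xia, Fay, 4, Orion, Alpha), (Xia, Fay, 4, Orion, Vega), (Xia, Fay, 4, Vega, Alpha), (Xia, Fay, 4, Vega, Vega)}
σ[mid > 28]: keep tuples satisfying mid > 28 → {(Vic, Fay, 37, Beta, Atlas), (Vic, Fay, 37, Omega, Atlas), (Vic, Wes, 36, Beta, Atlas), (Vic, Wes, 36, Omega, Atlas), (Xia, Bo, 33, Orion, Alpha), (Xia, Bo, 33, Orion, Vega), (Xia, Bo, 33, Vega, Alpha), (Xia, Bo, 33, Vega, Vega)}
π_{title, aname, sname} gives {(Beta, Fay, Vic), (Beta, Wes, Vic), (Omega, Fay, Vic), (Omega, Wes, Vic), (Orion, Bo, Xia), (Vega, Bo, Xia)} (2 duplicate(s) eliminated).

{(Beta, Fay, Vic), (Beta, Wes, Vic), (Omega, Fay, Vic), (Omega, Wes, Vic), (Orion, Bo, Xia), (Vega, Bo, Xia)}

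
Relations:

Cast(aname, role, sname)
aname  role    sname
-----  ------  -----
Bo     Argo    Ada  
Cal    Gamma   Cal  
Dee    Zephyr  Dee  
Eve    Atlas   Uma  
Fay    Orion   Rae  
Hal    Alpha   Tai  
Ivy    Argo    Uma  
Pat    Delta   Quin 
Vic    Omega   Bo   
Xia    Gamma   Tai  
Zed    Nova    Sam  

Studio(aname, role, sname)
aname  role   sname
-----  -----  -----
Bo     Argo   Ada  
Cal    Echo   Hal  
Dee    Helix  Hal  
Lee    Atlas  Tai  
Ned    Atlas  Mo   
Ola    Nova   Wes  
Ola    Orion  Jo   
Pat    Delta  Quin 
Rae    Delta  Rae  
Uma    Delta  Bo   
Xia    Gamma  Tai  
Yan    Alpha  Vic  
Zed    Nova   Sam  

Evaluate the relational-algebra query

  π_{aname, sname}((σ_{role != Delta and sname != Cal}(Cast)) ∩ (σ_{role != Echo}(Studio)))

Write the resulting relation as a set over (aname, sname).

{(Bo, Ada), (Xia, Tai), (Zed, Sam)}

Apply σ_{role != Delta and sname != Cal}; surviving tuples: {(Bo, Argo, Ada), (Dee, Zephyr, Dee), (Eve, Atlas, Uma), (Fay, Orion, Rae), (Hal, Alpha, Tai), (Ivy, Argo, Uma), (Vic, Omega, Bo), (Xia, Gamma, Tai), (Zed, Nova, Sam)}
Apply σ_{role != Echo}; surviving tuples: {(Bo, Argo, Ada), (Dee, Helix, Hal), (Lee, Atlas, Tai), (Ned, Atlas, Mo), (Ola, Nova, Wes), (Ola, Orion, Jo), (Pat, Delta, Quin), (Rae, Delta, Rae), (Uma, Delta, Bo), (Xia, Gamma, Tai), (Yan, Alpha, Vic), (Zed, Nova, Sam)}
Taking the intersection: {(Bo, Argo, Ada), (Xia, Gamma, Tai), (Zed, Nova, Sam)}
Projecting to aname, sname: {(Bo, Ada), (Xia, Tai), (Zed, Sam)}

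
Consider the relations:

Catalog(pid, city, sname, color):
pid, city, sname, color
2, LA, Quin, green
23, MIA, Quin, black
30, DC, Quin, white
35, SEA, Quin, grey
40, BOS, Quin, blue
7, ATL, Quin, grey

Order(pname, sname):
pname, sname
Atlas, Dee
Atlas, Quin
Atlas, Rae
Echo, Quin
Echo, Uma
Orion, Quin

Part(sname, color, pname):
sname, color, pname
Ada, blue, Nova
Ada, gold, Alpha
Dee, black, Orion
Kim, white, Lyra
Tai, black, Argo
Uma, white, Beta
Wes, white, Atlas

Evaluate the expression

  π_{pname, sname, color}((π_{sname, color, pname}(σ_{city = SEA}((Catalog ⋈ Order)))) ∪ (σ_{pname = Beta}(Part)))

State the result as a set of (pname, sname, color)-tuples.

Catalog ⋈ Order (natural join on sname): {(2, LA, Quin, green, Atlas), (2, LA, Quin, green, Echo), (2, LA, Quin, green, Orion), (23, MIA, Quin, black, Atlas), (23, MIA, Quin, black, Echo), (23, MIA, Quin, black, Orion), (30, DC, Quin, white, Atlas), (30, DC, Quin, white, Echo), (30, DC, Quin, white, Orion), (35, SEA, Quin, grey, Atlas), (35, SEA, Quin, grey, Echo), (35, SEA, Quin, grey, Orion), (40, BOS, Quin, blue, Atlas), (40, BOS, Quin, blue, Echo), (40, BOS, Quin, blue, Orion), (7, ATL, Quin, grey, Atlas), (7, ATL, Quin, grey, Echo), (7, ATL, Quin, grey, Orion)}
Filtering on city = SEA leaves {(35, SEA, Quin, grey, Atlas), (35, SEA, Quin, grey, Echo), (35, SEA, Quin, grey, Orion)}.
Projecting to sname, color, pname: {(Quin, grey, Atlas), (Quin, grey, Echo), (Quin, grey, Orion)}
Filtering on pname = Beta leaves {(Uma, white, Beta)}.
Union: {(Quin, grey, Atlas), (Quin, grey, Echo), (Quin, grey, Orion)} with {(Uma, white, Beta)} → {(Quin, grey, Atlas), (Quin, grey, Echo), (Quin, grey, Orion), (Uma, white, Beta)}
Projecting to pname, sname, color: {(Atlas, Quin, grey), (Beta, Uma, white), (Echo, Quin, grey), (Orion, Quin, grey)}

{(Atlas, Quin, grey), (Beta, Uma, white), (Echo, Quin, grey), (Orion, Quin, grey)}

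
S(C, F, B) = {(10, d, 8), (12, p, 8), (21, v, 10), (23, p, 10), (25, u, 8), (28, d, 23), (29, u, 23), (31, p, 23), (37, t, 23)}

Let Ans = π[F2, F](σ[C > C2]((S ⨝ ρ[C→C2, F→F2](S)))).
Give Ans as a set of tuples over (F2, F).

{(d, p), (d, t), (d, u), (p, t), (p, u), (u, p), (u, t), (v, p)}

ρ[C→C2, F→F2]: schema becomes (C2, F2, B); tuples unchanged.
S ⋈ ρ[C→C2, F→F2](S) (natural join on B): {(10, d, 8, 10, d), (10, d, 8, 12, p), (10, d, 8, 25, u), (12, p, 8, 10, d), (12, p, 8, 12, p), (12, p, 8, 25, u), (21, v, 10, 21, v), (21, v, 10, 23, p), (23, p, 10, 21, v), (23, p, 10, 23, p), (25, u, 8, 10, d), (25, u, 8, 12, p), (25, u, 8, 25, u), (28, d, 23, 28, d), (28, d, 23, 29, u), (28, d, 23, 31, p), (28, d, 23, 37, t), (29, u, 23, 28, d), (29, u, 23, 29, u), (29, u, 23, 31, p), (29, u, 23, 37, t), (31, p, 23, 28, d), (31, p, 23, 29, u), (31, p, 23, 31, p), (31, p, 23, 37, t), (37, t, 23, 28, d), (37, t, 23, 29, u), (37, t, 23, 31, p), (37, t, 23, 37, t)}
σ[C > C2]: keep tuples satisfying C > C2 → {(12, p, 8, 10, d), (23, p, 10, 21, v), (25, u, 8, 10, d), (25, u, 8, 12, p), (29, u, 23, 28, d), (31, p, 23, 28, d), (31, p, 23, 29, u), (37, t, 23, 28, d), (37, t, 23, 29, u), (37, t, 23, 31, p)}
π_{F2, F} gives {(d, p), (d, t), (d, u), (p, t), (p, u), (u, p), (u, t), (v, p)} (2 duplicate(s) eliminated).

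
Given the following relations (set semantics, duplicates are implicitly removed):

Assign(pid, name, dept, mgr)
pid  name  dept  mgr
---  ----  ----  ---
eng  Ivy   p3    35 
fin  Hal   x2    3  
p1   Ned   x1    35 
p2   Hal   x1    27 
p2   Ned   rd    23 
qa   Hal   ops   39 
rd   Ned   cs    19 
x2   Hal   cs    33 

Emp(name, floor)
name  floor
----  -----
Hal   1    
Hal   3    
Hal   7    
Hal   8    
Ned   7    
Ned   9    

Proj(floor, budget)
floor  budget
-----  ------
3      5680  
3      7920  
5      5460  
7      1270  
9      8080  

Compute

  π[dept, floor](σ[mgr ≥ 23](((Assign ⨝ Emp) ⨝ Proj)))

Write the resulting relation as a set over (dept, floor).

{(cs, 3), (cs, 7), (ops, 3), (ops, 7), (rd, 7), (rd, 9), (x1, 3), (x1, 7), (x1, 9)}

Joining Assign and Emp on name yields {(fin, Hal, x2, 3, 1), (fin, Hal, x2, 3, 3), (fin, Hal, x2, 3, 7), (fin, Hal, x2, 3, 8), (p1, Ned, x1, 35, 7), (p1, Ned, x1, 35, 9), (p2, Hal, x1, 27, 1), (p2, Hal, x1, 27, 3), (p2, Hal, x1, 27, 7), (p2, Hal, x1, 27, 8), (p2, Ned, rd, 23, 7), (p2, Ned, rd, 23, 9), (qa, Hal, ops, 39, 1), (qa, Hal, ops, 39, 3), (qa, Hal, ops, 39, 7), (qa, Hal, ops, 39, 8), (rd, Ned, cs, 19, 7), (rd, Ned, cs, 19, 9), (x2, Hal, cs, 33, 1), (x2, Hal, cs, 33, 3), (x2, Hal, cs, 33, 7), (x2, Hal, cs, 33, 8)}.
Joining (Assign ⨝ Emp) and Proj on floor yields {(fin, Hal, x2, 3, 3, 5680), (fin, Hal, x2, 3, 3, 7920), (fin, Hal, x2, 3, 7, 1270), (p1, Ned, x1, 35, 7, 1270), (p1, Ned, x1, 35, 9, 8080), (p2, Hal, x1, 27, 3, 5680), (p2, Hal, x1, 27, 3, 7920), (p2, Hal, x1, 27, 7, 1270), (p2, Ned, rd, 23, 7, 1270), (p2, Ned, rd, 23, 9, 8080), (qa, Hal, ops, 39, 3, 5680), (qa, Hal, ops, 39, 3, 7920), (qa, Hal, ops, 39, 7, 1270), (rd, Ned, cs, 19, 7, 1270), (rd, Ned, cs, 19, 9, 8080), (x2, Hal, cs, 33, 3, 5680), (x2, Hal, cs, 33, 3, 7920), (x2, Hal, cs, 33, 7, 1270)}.
Apply σ_{mgr ≥ 23}; surviving tuples: {(p1, Ned, x1, 35, 7, 1270), (p1, Ned, x1, 35, 9, 8080), (p2, Hal, x1, 27, 3, 5680), (p2, Hal, x1, 27, 3, 7920), (p2, Hal, x1, 27, 7, 1270), (p2, Ned, rd, 23, 7, 1270), (p2, Ned, rd, 23, 9, 8080), (qa, Hal, ops, 39, 3, 5680), (qa, Hal, ops, 39, 3, 7920), (qa, Hal, ops, 39, 7, 1270), (x2, Hal, cs, 33, 3, 5680), (x2, Hal, cs, 33, 3, 7920), (x2, Hal, cs, 33, 7, 1270)}
Keep only column(s) dept, floor (4 duplicate(s) eliminated): {(cs, 3), (cs, 7), (ops, 3), (ops, 7), (rd, 7), (rd, 9), (x1, 3), (x1, 7), (x1, 9)}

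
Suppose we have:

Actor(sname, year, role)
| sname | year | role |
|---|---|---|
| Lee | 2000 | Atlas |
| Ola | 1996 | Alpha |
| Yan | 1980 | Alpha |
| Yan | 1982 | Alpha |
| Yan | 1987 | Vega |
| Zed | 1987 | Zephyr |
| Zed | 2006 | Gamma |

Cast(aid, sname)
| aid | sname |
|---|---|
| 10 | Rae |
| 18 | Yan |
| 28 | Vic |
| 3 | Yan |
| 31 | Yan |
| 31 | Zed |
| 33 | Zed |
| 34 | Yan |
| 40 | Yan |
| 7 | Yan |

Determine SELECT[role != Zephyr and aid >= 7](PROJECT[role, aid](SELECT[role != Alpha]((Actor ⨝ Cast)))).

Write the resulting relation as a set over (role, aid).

{(Gamma, 31), (Gamma, 33), (Vega, 18), (Vega, 31), (Vega, 34), (Vega, 40), (Vega, 7)}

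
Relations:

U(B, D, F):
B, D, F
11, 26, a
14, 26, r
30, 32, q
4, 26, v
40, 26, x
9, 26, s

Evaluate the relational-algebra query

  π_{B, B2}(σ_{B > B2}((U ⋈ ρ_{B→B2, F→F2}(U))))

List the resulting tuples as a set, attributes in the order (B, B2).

{(11, 4), (11, 9), (14, 11), (14, 4), (14, 9), (40, 11), (40, 14), (40, 4), (40, 9), (9, 4)}

ρ[B→B2, F→F2]: schema becomes (B2, D, F2); tuples unchanged.
Natural join on D: {(11, 26, a, 11, a), (11, 26, a, 14, r), (11, 26, a, 4, v), (11, 26, a, 40, x), (11, 26, a, 9, s), (14, 26, r, 11, a), (14, 26, r, 14, r), (14, 26, r, 4, v), (14, 26, r, 40, x), (14, 26, r, 9, s), (30, 32, q, 30, q), (4, 26, v, 11, a), (4, 26, v, 14, r), (4, 26, v, 4, v), (4, 26, v, 40, x), (4, 26, v, 9, s), (40, 26, x, 11, a), (40, 26, x, 14, r), (40, 26, x, 4, v), (40, 26, x, 40, x), (40, 26, x, 9, s), (9, 26, s, 11, a), (9, 26, s, 14, r), (9, 26, s, 4, v), (9, 26, s, 40, x), (9, 26, s, 9, s)}
Selection B > B2: {(11, 26, a, 4, v), (11, 26, a, 9, s), (14, 26, r, 11, a), (14, 26, r, 4, v), (14, 26, r, 9, s), (40, 26, x, 11, a), (40, 26, x, 14, r), (40, 26, x, 4, v), (40, 26, x, 9, s), (9, 26, s, 4, v)}
Keep only column(s) B, B2: {(11, 4), (11, 9), (14, 11), (14, 4), (14, 9), (40, 11), (40, 14), (40, 4), (40, 9), (9, 4)}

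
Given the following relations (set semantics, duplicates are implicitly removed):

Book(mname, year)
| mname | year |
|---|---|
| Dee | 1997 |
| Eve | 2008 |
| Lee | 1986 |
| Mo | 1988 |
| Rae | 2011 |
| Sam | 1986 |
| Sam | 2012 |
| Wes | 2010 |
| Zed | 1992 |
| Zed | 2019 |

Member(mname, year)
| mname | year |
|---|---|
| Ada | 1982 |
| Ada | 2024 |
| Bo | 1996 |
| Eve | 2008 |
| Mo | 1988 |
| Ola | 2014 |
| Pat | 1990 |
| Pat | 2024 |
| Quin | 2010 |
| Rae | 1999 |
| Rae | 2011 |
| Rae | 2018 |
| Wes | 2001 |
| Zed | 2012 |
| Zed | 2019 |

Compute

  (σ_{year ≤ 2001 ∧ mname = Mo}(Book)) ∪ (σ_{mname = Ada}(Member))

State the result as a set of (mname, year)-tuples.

σ[year ≤ 2001 ∧ mname = Mo]: keep tuples satisfying year ≤ 2001 ∧ mname = Mo → {(Mo, 1988)}
σ[mname = Ada]: keep tuples satisfying mname = Ada → {(Ada, 1982), (Ada, 2024)}
Set union of the two operands is {(Ada, 1982), (Ada, 2024), (Mo, 1988)}.

{(Ada, 1982), (Ada, 2024), (Mo, 1988)}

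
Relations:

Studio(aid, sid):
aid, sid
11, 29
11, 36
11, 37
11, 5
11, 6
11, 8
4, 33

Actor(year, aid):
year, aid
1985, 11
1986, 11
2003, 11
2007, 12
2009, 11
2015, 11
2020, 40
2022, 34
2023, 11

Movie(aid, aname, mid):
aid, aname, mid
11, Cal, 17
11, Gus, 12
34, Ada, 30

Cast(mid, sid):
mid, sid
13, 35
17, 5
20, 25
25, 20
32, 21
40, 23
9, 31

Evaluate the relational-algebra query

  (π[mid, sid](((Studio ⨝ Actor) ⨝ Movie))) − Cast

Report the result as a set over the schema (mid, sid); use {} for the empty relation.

{(12, 29), (12, 36), (12, 37), (12, 5), (12, 6), (12, 8), (17, 29), (17, 36), (17, 37), (17, 6), (17, 8)}

Joining Studio and Actor on aid yields {(11, 29, 1985), (11, 29, 1986), (11, 29, 2003), (11, 29, 2009), (11, 29, 2015), (11, 29, 2023), (11, 36, 1985), (11, 36, 1986), (11, 36, 2003), (11, 36, 2009), (11, 36, 2015), (11, 36, 2023), (11, 37, 1985), (11, 37, 1986), (11, 37, 2003), (11, 37, 2009), (11, 37, 2015), (11, 37, 2023), (11, 5, 1985), (11, 5, 1986), (11, 5, 2003), (11, 5, 2009), (11, 5, 2015), (11, 5, 2023), (11, 6, 1985), (11, 6, 1986), (11, 6, 2003), (11, 6, 2009), (11, 6, 2015), (11, 6, 2023), (11, 8, 1985), (11, 8, 1986), (11, 8, 2003), (11, 8, 2009), (11, 8, 2015), (11, 8, 2023)}.
Joining (Studio ⨝ Actor) and Movie on aid yields {(11, 29, 1985, Cal, 17), (11, 29, 1985, Gus, 12), (11, 29, 1986, Cal, 17), (11, 29, 1986, Gus, 12), (11, 29, 2003, Cal, 17), (11, 29, 2003, Gus, 12), (11, 29, 2009, Cal, 17), (11, 29, 2009, Gus, 12), (11, 29, 2015, Cal, 17), (11, 29, 2015, Gus, 12), (11, 29, 2023, Cal, 17), (11, 29, 2023, Gus, 12), (11, 36, 1985, Cal, 17), (11, 36, 1985, Gus, 12), (11, 36, 1986, Cal, 17), (11, 36, 1986, Gus, 12), (11, 36, 2003, Cal, 17), (11, 36, 2003, Gus, 12), (11, 36, 2009, Cal, 17), (11, 36, 2009, Gus, 12), (11, 36, 2015, Cal, 17), (11, 36, 2015, Gus, 12), (11, 36, 2023, Cal, 17), (11, 36, 2023, Gus, 12), (11, 37, 1985, Cal, 17), (11, 37, 1985, Gus, 12), (11, 37, 1986, Cal, 17), (11, 37, 1986, Gus, 12), (11, 37, 2003, Cal, 17), (11, 37, 2003, Gus, 12), (11, 37, 2009, Cal, 17), (11, 37, 2009, Gus, 12), (11, 37, 2015, Cal, 17), (11, 37, 2015, Gus, 12), (11, 37, 2023, Cal, 17), (11, 37, 2023, Gus, 12), (11, 5, 1985, Cal, 17), (11, 5, 1985, Gus, 12), (11, 5, 1986, Cal, 17), (11, 5, 1986, Gus, 12), (11, 5, 2003, Cal, 17), (11, 5, 2003, Gus, 12), (11, 5, 2009, Cal, 17), (11, 5, 2009, Gus, 12), (11, 5, 2015, Cal, 17), (11, 5, 2015, Gus, 12), (11, 5, 2023, Cal, 17), (11, 5, 2023, Gus, 12), (11, 6, 1985, Cal, 17), (11, 6, 1985, Gus, 12), (11, 6, 1986, Cal, 17), (11, 6, 1986, Gus, 12), (11, 6, 2003, Cal, 17), (11, 6, 2003, Gus, 12), (11, 6, 2009, Cal, 17), (11, 6, 2009, Gus, 12), (11, 6, 2015, Cal, 17), (11, 6, 2015, Gus, 12), (11, 6, 2023, Cal, 17), (11, 6, 2023, Gus, 12), (11, 8, 1985, Cal, 17), (11, 8, 1985, Gus, 12), (11, 8, 1986, Cal, 17), (11, 8, 1986, Gus, 12), (11, 8, 2003, Cal, 17), (11, 8, 2003, Gus, 12), (11, 8, 2009, Cal, 17), (11, 8, 2009, Gus, 12), (11, 8, 2015, Cal, 17), (11, 8, 2015, Gus, 12), (11, 8, 2023, Cal, 17), (11, 8, 2023, Gus, 12)}.
π[mid, sid]: project onto (mid, sid) (60 duplicate(s) eliminated) → {(12, 29), (12, 36), (12, 37), (12, 5), (12, 6), (12, 8), (17, 29), (17, 36), (17, 37), (17, 5), (17, 6), (17, 8)}
Taking the difference: {(12, 29), (12, 36), (12, 37), (12, 5), (12, 6), (12, 8), (17, 29), (17, 36), (17, 37), (17, 6), (17, 8)}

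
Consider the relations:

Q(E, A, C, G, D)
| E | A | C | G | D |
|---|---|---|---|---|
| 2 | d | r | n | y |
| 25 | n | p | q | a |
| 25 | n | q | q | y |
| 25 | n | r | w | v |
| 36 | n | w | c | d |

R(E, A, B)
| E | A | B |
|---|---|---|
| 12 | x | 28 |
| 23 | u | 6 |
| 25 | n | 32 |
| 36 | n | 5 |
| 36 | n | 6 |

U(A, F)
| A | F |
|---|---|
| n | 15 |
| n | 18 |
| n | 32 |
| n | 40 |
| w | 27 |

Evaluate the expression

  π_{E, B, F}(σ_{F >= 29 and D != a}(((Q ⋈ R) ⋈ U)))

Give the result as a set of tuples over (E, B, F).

Joining Q and R on E, A yields {(25, n, p, q, a, 32), (25, n, q, q, y, 32), (25, n, r, w, v, 32), (36, n, w, c, d, 5), (36, n, w, c, d, 6)}.
Joining (Q ⋈ R) and U on A yields {(25, n, p, q, a, 32, 15), (25, n, p, q, a, 32, 18), (25, n, p, q, a, 32, 32), (25, n, p, q, a, 32, 40), (25, n, q, q, y, 32, 15), (25, n, q, q, y, 32, 18), (25, n, q, q, y, 32, 32), (25, n, q, q, y, 32, 40), (25, n, r, w, v, 32, 15), (25, n, r, w, v, 32, 18), (25, n, r, w, v, 32, 32), (25, n, r, w, v, 32, 40), (36, n, w, c, d, 5, 15), (36, n, w, c, d, 5, 18), (36, n, w, c, d, 5, 32), (36, n, w, c, d, 5, 40), (36, n, w, c, d, 6, 15), (36, n, w, c, d, 6, 18), (36, n, w, c, d, 6, 32), (36, n, w, c, d, 6, 40)}.
Filtering on F >= 29 and D != a leaves {(25, n, q, q, y, 32, 32), (25, n, q, q, y, 32, 40), (25, n, r, w, v, 32, 32), (25, n, r, w, v, 32, 40), (36, n, w, c, d, 5, 32), (36, n, w, c, d, 5, 40), (36, n, w, c, d, 6, 32), (36, n, w, c, d, 6, 40)}.
π_{E, B, F} gives {(25, 32, 32), (25, 32, 40), (36, 5, 32), (36, 5, 40), (36, 6, 32), (36, 6, 40)} (2 duplicate(s) eliminated).

{(25, 32, 32), (25, 32, 40), (36, 5, 32), (36, 5, 40), (36, 6, 32), (36, 6, 40)}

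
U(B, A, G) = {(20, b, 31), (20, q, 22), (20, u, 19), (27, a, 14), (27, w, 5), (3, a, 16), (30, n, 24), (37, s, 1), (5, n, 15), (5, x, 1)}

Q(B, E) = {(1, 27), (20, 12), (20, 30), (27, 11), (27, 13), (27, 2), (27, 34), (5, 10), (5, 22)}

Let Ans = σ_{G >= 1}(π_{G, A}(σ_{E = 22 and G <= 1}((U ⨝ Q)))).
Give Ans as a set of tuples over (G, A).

{(1, x)}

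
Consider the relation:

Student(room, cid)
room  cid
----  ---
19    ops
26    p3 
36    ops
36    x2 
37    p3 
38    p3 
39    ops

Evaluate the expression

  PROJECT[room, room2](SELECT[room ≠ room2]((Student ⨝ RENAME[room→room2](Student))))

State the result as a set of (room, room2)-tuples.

{(19, 36), (19, 39), (26, 37), (26, 38), (36, 19), (36, 39), (37, 26), (37, 38), (38, 26), (38, 37), (39, 19), (39, 36)}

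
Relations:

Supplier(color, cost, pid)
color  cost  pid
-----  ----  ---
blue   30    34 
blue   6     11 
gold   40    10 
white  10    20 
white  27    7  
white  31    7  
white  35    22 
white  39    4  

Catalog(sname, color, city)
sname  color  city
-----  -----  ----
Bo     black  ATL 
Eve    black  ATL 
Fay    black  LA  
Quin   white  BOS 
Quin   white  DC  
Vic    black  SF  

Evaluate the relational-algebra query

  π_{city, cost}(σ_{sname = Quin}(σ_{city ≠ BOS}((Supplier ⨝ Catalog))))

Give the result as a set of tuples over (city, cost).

{(DC, 10), (DC, 27), (DC, 31), (DC, 35), (DC, 39)}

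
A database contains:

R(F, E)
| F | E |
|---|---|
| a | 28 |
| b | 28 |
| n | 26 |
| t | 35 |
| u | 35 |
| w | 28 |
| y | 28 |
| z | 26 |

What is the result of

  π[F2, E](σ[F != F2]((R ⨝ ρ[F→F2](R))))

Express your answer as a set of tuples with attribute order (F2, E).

{(a, 28), (b, 28), (n, 26), (t, 35), (u, 35), (w, 28), (y, 28), (z, 26)}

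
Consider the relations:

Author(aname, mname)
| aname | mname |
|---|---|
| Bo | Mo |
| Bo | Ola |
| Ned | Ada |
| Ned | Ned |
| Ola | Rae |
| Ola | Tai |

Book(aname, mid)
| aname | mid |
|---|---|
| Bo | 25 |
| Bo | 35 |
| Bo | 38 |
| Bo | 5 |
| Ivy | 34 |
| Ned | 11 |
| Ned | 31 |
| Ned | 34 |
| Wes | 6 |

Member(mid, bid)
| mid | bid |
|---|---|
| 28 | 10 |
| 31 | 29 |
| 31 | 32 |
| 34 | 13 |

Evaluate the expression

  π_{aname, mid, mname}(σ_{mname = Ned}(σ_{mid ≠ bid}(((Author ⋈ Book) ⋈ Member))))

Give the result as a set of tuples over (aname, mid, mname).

Joining Author and Book on aname yields {(Bo, Mo, 25), (Bo, Mo, 35), (Bo, Mo, 38), (Bo, Mo, 5), (Bo, Ola, 25), (Bo, Ola, 35), (Bo, Ola, 38), (Bo, Ola, 5), (Ned, Ada, 11), (Ned, Ada, 31), (Ned, Ada, 34), (Ned, Ned, 11), (Ned, Ned, 31), (Ned, Ned, 34)}.
Joining (Author ⋈ Book) and Member on mid yields {(Ned, Ada, 31, 29), (Ned, Ada, 31, 32), (Ned, Ada, 34, 13), (Ned, Ned, 31, 29), (Ned, Ned, 31, 32), (Ned, Ned, 34, 13)}.
Apply σ_{mid ≠ bid}; surviving tuples: {(Ned, Ada, 31, 29), (Ned, Ada, 31, 32), (Ned, Ada, 34, 13), (Ned, Ned, 31, 29), (Ned, Ned, 31, 32), (Ned, Ned, 34, 13)}
Apply σ_{mname = Ned}; surviving tuples: {(Ned, Ned, 31, 29), (Ned, Ned, 31, 32), (Ned, Ned, 34, 13)}
Keep only column(s) aname, mid, mname (1 duplicate(s) eliminated): {(Ned, 31, Ned), (Ned, 34, Ned)}

{(Ned, 31, Ned), (Ned, 34, Ned)}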